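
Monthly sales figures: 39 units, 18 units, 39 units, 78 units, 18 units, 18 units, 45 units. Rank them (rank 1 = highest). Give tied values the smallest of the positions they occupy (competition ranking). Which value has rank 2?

Sorted (descending): 78, 45, 39, 39, 18, 18, 18
The 2 values of 39 occupy positions 3–4 → each gets rank 3.
The 3 values of 18 occupy positions 5–7 → each gets rank 5.
Rank 2 → value 45.

45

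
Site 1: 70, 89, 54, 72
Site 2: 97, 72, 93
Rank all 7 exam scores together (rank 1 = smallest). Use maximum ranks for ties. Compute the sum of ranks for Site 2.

17

Sorted (ascending): 54, 70, 72, 72, 89, 93, 97
The 2 values of 72 occupy positions 3–4 → each gets rank 4.
Site 2 values → pooled ranks: 97→7, 72→4, 93→6
Rank sum = 7 + 4 + 6 = 17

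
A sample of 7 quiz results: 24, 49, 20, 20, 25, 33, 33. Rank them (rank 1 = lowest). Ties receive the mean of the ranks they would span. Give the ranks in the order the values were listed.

3, 7, 1.5, 1.5, 4, 5.5, 5.5

Sorted (ascending): 20, 20, 24, 25, 33, 33, 49
The 2 values of 20 occupy positions 1–2 → average rank (1+2)/2 = 1.5.
The 2 values of 33 occupy positions 5–6 → average rank (5+6)/2 = 5.5.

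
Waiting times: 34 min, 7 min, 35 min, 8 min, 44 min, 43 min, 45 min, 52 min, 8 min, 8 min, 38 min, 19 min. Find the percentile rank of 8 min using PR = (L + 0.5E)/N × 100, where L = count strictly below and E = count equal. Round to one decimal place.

20.8

N = 12.
Strictly below 8: 1. Equal to 8: 3.
PR = (1 + 0.5·3)/12 × 100 = 20.8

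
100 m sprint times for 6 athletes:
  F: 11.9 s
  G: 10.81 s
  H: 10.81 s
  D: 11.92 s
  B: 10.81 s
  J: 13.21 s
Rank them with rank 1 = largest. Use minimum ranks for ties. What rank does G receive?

4

Sorted (descending): 13.21, 11.92, 11.9, 10.81, 10.81, 10.81
The 3 values of 10.81 occupy positions 4–6 → each gets rank 4.
G has value 10.81 s → rank 4.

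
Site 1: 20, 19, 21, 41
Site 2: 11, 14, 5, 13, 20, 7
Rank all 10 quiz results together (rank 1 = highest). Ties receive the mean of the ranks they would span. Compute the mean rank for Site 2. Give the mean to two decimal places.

Sorted (descending): 41, 21, 20, 20, 19, 14, 13, 11, 7, 5
The 2 values of 20 occupy positions 3–4 → average rank (3+4)/2 = 3.5.
Site 2 values → pooled ranks: 11→8, 14→6, 5→10, 13→7, 20→3.5, 7→9
Mean rank = (8 + 6 + 10 + 7 + 3.5 + 9) / 6 = 7.25

7.25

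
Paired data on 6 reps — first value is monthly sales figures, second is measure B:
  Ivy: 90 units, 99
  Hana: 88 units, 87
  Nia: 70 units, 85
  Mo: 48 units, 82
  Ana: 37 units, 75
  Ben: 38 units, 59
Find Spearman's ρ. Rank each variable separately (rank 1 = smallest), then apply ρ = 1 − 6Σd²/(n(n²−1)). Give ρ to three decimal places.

Ranks of variable 1: 6, 5, 4, 3, 1, 2
Ranks of variable 2: 6, 5, 4, 3, 2, 1
d = r₁ − r₂: 0, 0, 0, 0, -1, 1
d²: 0, 0, 0, 0, 1, 1; Σd² = 2
ρ = 1 − 6·2/(6·35) = 1 − 12/210 = 0.943

0.943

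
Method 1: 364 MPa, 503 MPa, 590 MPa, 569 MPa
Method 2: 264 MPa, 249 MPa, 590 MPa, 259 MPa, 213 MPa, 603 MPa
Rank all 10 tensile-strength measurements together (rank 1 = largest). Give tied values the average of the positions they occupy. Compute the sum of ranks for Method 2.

Sorted (descending): 603, 590, 590, 569, 503, 364, 264, 259, 249, 213
The 2 values of 590 occupy positions 2–3 → average rank (2+3)/2 = 2.5.
Method 2 values → pooled ranks: 264→7, 249→9, 590→2.5, 259→8, 213→10, 603→1
Rank sum = 7 + 9 + 2.5 + 8 + 10 + 1 = 37.5

37.5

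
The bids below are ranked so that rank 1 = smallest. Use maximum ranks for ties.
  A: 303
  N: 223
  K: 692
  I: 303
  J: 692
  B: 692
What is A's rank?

Sorted (ascending): 223, 303, 303, 692, 692, 692
The 2 values of 303 occupy positions 2–3 → each gets rank 3.
The 3 values of 692 occupy positions 4–6 → each gets rank 6.
A has value 303 → rank 3.

3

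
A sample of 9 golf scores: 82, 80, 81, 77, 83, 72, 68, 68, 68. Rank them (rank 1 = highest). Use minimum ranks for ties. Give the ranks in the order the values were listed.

Sorted (descending): 83, 82, 81, 80, 77, 72, 68, 68, 68
The 3 values of 68 occupy positions 7–9 → each gets rank 7.

2, 4, 3, 5, 1, 6, 7, 7, 7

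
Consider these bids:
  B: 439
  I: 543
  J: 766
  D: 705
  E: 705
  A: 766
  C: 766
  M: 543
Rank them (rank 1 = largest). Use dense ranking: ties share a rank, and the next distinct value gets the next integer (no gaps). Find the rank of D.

Sorted (descending): 766, 766, 766, 705, 705, 543, 543, 439
The 3 values of 766 share dense rank 1.
The 2 values of 705 share dense rank 2.
The 2 values of 543 share dense rank 3.
Remaining distinct values take the next consecutive integers.
D has value 705 → rank 2.

2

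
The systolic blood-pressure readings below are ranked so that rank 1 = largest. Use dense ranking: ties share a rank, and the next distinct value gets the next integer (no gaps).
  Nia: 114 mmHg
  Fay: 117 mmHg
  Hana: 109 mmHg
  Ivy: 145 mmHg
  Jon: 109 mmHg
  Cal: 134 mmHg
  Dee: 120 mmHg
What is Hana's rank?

6

Sorted (descending): 145, 134, 120, 117, 114, 109, 109
The 2 values of 109 share dense rank 6.
Remaining distinct values take the next consecutive integers.
Hana has value 109 mmHg → rank 6.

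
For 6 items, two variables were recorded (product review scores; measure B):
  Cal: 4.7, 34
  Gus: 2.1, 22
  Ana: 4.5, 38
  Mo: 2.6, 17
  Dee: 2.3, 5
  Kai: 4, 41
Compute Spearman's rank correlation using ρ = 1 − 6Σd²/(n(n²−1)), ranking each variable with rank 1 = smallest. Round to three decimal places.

0.600

Ranks of variable 1: 6, 1, 5, 3, 2, 4
Ranks of variable 2: 4, 3, 5, 2, 1, 6
d = r₁ − r₂: 2, -2, 0, 1, 1, -2
d²: 4, 4, 0, 1, 1, 4; Σd² = 14
ρ = 1 − 6·14/(6·35) = 1 − 84/210 = 0.600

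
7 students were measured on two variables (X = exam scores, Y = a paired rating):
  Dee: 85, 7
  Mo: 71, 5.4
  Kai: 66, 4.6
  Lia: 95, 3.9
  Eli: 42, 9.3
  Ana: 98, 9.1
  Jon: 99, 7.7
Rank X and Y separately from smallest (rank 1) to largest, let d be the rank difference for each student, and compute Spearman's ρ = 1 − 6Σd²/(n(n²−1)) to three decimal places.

Ranks of variable 1: 4, 3, 2, 5, 1, 6, 7
Ranks of variable 2: 4, 3, 2, 1, 7, 6, 5
d = r₁ − r₂: 0, 0, 0, 4, -6, 0, 2
d²: 0, 0, 0, 16, 36, 0, 4; Σd² = 56
ρ = 1 − 6·56/(7·48) = 1 − 336/336 = 0.000

0.000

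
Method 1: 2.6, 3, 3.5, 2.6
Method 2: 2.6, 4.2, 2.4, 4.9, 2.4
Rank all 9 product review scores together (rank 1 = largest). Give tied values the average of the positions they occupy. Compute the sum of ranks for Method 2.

Sorted (descending): 4.9, 4.2, 3.5, 3, 2.6, 2.6, 2.6, 2.4, 2.4
The 3 values of 2.6 occupy positions 5–7 → average rank 6.
The 2 values of 2.4 occupy positions 8–9 → average rank (8+9)/2 = 8.5.
Method 2 values → pooled ranks: 2.6→6, 4.2→2, 2.4→8.5, 4.9→1, 2.4→8.5
Rank sum = 6 + 2 + 8.5 + 1 + 8.5 = 26

26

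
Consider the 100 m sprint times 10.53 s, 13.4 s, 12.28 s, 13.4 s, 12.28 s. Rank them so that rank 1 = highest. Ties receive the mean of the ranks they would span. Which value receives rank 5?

Sorted (descending): 13.4, 13.4, 12.28, 12.28, 10.53
The 2 values of 13.4 occupy positions 1–2 → average rank (1+2)/2 = 1.5.
The 2 values of 12.28 occupy positions 3–4 → average rank (3+4)/2 = 3.5.
Rank 5 → value 10.53.

10.53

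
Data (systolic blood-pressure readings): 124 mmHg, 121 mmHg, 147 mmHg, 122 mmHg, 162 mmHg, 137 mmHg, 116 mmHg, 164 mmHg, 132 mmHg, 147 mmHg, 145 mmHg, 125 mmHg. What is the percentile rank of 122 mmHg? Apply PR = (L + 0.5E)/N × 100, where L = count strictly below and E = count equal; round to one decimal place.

20.8

N = 12.
Strictly below 122: 2. Equal to 122: 1.
PR = (2 + 0.5·1)/12 × 100 = 20.8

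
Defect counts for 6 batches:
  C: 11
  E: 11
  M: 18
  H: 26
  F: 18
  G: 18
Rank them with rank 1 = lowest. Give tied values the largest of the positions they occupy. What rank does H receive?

Sorted (ascending): 11, 11, 18, 18, 18, 26
The 2 values of 11 occupy positions 1–2 → each gets rank 2.
The 3 values of 18 occupy positions 3–5 → each gets rank 5.
H has value 26 → rank 6.

6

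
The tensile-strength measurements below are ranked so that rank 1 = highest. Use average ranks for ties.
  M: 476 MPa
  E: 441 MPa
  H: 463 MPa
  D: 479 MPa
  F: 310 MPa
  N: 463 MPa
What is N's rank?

Sorted (descending): 479, 476, 463, 463, 441, 310
The 2 values of 463 occupy positions 3–4 → average rank (3+4)/2 = 3.5.
N has value 463 MPa → rank 3.5.

3.5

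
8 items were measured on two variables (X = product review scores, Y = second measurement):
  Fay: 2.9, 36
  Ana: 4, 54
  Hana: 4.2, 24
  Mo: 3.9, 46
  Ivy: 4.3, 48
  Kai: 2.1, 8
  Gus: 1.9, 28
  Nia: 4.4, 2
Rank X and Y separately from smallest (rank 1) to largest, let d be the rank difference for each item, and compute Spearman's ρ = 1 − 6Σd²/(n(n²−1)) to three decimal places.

Ranks of variable 1: 3, 5, 6, 4, 7, 2, 1, 8
Ranks of variable 2: 5, 8, 3, 6, 7, 2, 4, 1
d = r₁ − r₂: -2, -3, 3, -2, 0, 0, -3, 7
d²: 4, 9, 9, 4, 0, 0, 9, 49; Σd² = 84
ρ = 1 − 6·84/(8·63) = 1 − 504/504 = 0.000

0.000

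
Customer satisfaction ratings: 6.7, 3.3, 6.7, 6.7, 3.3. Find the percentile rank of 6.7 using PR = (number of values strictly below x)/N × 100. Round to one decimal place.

N = 5.
Strictly below 6.7: 2. Equal to 6.7: 3.
PR = 2/5 × 100 = 40.0

40.0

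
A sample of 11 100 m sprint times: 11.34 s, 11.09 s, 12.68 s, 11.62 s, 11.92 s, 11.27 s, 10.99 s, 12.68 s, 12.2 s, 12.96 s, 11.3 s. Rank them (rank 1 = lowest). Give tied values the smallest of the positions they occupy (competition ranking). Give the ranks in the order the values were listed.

5, 2, 9, 6, 7, 3, 1, 9, 8, 11, 4

Sorted (ascending): 10.99, 11.09, 11.27, 11.3, 11.34, 11.62, 11.92, 12.2, 12.68, 12.68, 12.96
The 2 values of 12.68 occupy positions 9–10 → each gets rank 9.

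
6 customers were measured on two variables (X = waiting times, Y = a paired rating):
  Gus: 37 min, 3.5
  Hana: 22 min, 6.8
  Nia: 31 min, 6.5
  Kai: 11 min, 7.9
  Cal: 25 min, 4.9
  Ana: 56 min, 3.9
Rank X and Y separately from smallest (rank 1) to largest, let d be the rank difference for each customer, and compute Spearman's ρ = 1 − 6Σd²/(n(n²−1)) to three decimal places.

-0.886

Ranks of variable 1: 5, 2, 4, 1, 3, 6
Ranks of variable 2: 1, 5, 4, 6, 3, 2
d = r₁ − r₂: 4, -3, 0, -5, 0, 4
d²: 16, 9, 0, 25, 0, 16; Σd² = 66
ρ = 1 − 6·66/(6·35) = 1 − 396/210 = -0.886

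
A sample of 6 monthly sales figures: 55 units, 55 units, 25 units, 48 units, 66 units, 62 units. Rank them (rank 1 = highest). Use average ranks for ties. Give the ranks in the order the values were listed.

3.5, 3.5, 6, 5, 1, 2

Sorted (descending): 66, 62, 55, 55, 48, 25
The 2 values of 55 occupy positions 3–4 → average rank (3+4)/2 = 3.5.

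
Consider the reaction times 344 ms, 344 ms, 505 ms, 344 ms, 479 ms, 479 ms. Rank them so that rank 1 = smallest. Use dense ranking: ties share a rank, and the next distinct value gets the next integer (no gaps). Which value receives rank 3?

Sorted (ascending): 344, 344, 344, 479, 479, 505
The 3 values of 344 share dense rank 1.
The 2 values of 479 share dense rank 2.
Remaining distinct values take the next consecutive integers.
Rank 3 → value 505.

505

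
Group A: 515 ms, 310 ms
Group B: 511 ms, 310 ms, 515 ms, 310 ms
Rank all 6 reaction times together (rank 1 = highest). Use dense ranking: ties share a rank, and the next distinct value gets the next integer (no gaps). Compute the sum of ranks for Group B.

Sorted (descending): 515, 515, 511, 310, 310, 310
The 2 values of 515 share dense rank 1.
The 3 values of 310 share dense rank 3.
Remaining distinct values take the next consecutive integers.
Group B values → pooled ranks: 511→2, 310→3, 515→1, 310→3
Rank sum = 2 + 3 + 1 + 3 = 9

9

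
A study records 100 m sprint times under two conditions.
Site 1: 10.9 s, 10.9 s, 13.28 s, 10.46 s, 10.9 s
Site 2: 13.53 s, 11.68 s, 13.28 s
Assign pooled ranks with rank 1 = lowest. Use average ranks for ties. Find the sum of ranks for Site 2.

19.5

Sorted (ascending): 10.46, 10.9, 10.9, 10.9, 11.68, 13.28, 13.28, 13.53
The 3 values of 10.9 occupy positions 2–4 → average rank 3.
The 2 values of 13.28 occupy positions 6–7 → average rank (6+7)/2 = 6.5.
Site 2 values → pooled ranks: 13.53→8, 11.68→5, 13.28→6.5
Rank sum = 8 + 5 + 6.5 = 19.5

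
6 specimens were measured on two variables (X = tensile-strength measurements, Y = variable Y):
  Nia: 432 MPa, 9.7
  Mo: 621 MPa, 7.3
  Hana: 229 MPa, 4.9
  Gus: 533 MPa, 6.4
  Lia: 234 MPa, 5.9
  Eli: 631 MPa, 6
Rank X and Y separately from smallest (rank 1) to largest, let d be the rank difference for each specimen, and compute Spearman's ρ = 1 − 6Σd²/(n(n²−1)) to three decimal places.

0.486

Ranks of variable 1: 3, 5, 1, 4, 2, 6
Ranks of variable 2: 6, 5, 1, 4, 2, 3
d = r₁ − r₂: -3, 0, 0, 0, 0, 3
d²: 9, 0, 0, 0, 0, 9; Σd² = 18
ρ = 1 − 6·18/(6·35) = 1 − 108/210 = 0.486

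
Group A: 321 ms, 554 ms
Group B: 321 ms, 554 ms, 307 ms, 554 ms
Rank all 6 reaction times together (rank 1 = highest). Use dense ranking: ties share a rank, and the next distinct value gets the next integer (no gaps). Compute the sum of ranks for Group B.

7

Sorted (descending): 554, 554, 554, 321, 321, 307
The 3 values of 554 share dense rank 1.
The 2 values of 321 share dense rank 2.
Remaining distinct values take the next consecutive integers.
Group B values → pooled ranks: 321→2, 554→1, 307→3, 554→1
Rank sum = 2 + 1 + 3 + 1 = 7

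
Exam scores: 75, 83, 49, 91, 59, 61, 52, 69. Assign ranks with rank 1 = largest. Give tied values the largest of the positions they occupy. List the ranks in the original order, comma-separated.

Sorted (descending): 91, 83, 75, 69, 61, 59, 52, 49
No ties — each value takes its position as its rank.

3, 2, 8, 1, 6, 5, 7, 4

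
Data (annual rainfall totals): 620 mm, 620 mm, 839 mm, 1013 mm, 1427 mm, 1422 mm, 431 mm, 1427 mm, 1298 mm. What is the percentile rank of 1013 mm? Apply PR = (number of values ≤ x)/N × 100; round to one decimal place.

N = 9.
Strictly below 1013: 4. Equal to 1013: 1.
PR = 5/9 × 100 = 55.6

55.6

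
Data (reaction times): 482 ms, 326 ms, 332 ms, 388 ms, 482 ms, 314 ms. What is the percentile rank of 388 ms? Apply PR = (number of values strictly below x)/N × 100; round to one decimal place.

N = 6.
Strictly below 388: 3. Equal to 388: 1.
PR = 3/6 × 100 = 50.0

50.0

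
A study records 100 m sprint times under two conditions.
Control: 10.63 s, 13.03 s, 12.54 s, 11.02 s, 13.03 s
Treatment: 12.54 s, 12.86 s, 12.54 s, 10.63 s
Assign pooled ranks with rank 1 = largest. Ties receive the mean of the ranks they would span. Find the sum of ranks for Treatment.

21.5

Sorted (descending): 13.03, 13.03, 12.86, 12.54, 12.54, 12.54, 11.02, 10.63, 10.63
The 2 values of 13.03 occupy positions 1–2 → average rank (1+2)/2 = 1.5.
The 3 values of 12.54 occupy positions 4–6 → average rank 5.
The 2 values of 10.63 occupy positions 8–9 → average rank (8+9)/2 = 8.5.
Treatment values → pooled ranks: 12.54→5, 12.86→3, 12.54→5, 10.63→8.5
Rank sum = 5 + 3 + 5 + 8.5 = 21.5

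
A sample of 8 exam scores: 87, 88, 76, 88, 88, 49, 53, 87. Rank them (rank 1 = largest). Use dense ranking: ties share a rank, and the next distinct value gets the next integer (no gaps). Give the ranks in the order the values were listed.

2, 1, 3, 1, 1, 5, 4, 2

Sorted (descending): 88, 88, 88, 87, 87, 76, 53, 49
The 3 values of 88 share dense rank 1.
The 2 values of 87 share dense rank 2.
Remaining distinct values take the next consecutive integers.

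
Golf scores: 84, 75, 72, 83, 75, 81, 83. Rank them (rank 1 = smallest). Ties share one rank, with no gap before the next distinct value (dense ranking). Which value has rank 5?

Sorted (ascending): 72, 75, 75, 81, 83, 83, 84
The 2 values of 75 share dense rank 2.
The 2 values of 83 share dense rank 4.
Remaining distinct values take the next consecutive integers.
Rank 5 → value 84.

84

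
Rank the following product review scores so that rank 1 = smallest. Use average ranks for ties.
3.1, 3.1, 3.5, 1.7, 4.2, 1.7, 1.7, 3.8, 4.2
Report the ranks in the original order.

4.5, 4.5, 6, 2, 8.5, 2, 2, 7, 8.5

Sorted (ascending): 1.7, 1.7, 1.7, 3.1, 3.1, 3.5, 3.8, 4.2, 4.2
The 3 values of 1.7 occupy positions 1–3 → average rank 2.
The 2 values of 3.1 occupy positions 4–5 → average rank (4+5)/2 = 4.5.
The 2 values of 4.2 occupy positions 8–9 → average rank (8+9)/2 = 8.5.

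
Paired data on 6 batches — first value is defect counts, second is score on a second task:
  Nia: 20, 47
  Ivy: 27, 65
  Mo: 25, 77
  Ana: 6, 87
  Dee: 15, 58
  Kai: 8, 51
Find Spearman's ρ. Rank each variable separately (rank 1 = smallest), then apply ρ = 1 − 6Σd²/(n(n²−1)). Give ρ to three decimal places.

-0.086

Ranks of variable 1: 4, 6, 5, 1, 3, 2
Ranks of variable 2: 1, 4, 5, 6, 3, 2
d = r₁ − r₂: 3, 2, 0, -5, 0, 0
d²: 9, 4, 0, 25, 0, 0; Σd² = 38
ρ = 1 − 6·38/(6·35) = 1 − 228/210 = -0.086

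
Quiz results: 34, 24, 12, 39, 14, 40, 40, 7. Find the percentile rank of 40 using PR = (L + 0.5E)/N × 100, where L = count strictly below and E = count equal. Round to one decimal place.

N = 8.
Strictly below 40: 6. Equal to 40: 2.
PR = (6 + 0.5·2)/8 × 100 = 87.5

87.5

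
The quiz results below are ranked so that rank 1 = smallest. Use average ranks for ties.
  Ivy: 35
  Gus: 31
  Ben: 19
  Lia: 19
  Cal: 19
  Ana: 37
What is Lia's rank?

Sorted (ascending): 19, 19, 19, 31, 35, 37
The 3 values of 19 occupy positions 1–3 → average rank 2.
Lia has value 19 → rank 2.

2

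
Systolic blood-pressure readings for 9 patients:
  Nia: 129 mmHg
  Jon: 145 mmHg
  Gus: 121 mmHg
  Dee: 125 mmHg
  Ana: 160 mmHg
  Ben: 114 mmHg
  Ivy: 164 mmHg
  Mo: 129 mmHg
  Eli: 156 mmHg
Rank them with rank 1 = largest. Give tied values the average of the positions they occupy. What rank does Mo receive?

5.5

Sorted (descending): 164, 160, 156, 145, 129, 129, 125, 121, 114
The 2 values of 129 occupy positions 5–6 → average rank (5+6)/2 = 5.5.
Mo has value 129 mmHg → rank 5.5.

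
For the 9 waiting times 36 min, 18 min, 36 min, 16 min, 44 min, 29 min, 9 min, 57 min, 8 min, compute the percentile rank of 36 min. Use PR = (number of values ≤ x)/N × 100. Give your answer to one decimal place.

N = 9.
Strictly below 36: 5. Equal to 36: 2.
PR = 7/9 × 100 = 77.8

77.8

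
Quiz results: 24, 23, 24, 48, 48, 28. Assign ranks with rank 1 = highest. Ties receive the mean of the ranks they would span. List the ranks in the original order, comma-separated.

Sorted (descending): 48, 48, 28, 24, 24, 23
The 2 values of 48 occupy positions 1–2 → average rank (1+2)/2 = 1.5.
The 2 values of 24 occupy positions 4–5 → average rank (4+5)/2 = 4.5.

4.5, 6, 4.5, 1.5, 1.5, 3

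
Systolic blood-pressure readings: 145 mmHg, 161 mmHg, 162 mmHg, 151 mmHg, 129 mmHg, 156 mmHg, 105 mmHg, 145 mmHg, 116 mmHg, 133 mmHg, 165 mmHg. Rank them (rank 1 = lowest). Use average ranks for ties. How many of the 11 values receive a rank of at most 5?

Sorted (ascending): 105, 116, 129, 133, 145, 145, 151, 156, 161, 162, 165
The 2 values of 145 occupy positions 5–6 → average rank (5+6)/2 = 5.5.
Ranks ≤ 5: {1, 2, 3, 4} → 4 values.

4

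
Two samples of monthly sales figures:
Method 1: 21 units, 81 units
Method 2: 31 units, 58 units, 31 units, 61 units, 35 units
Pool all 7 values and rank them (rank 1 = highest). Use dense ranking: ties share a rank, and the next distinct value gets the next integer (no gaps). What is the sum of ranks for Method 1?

7

Sorted (descending): 81, 61, 58, 35, 31, 31, 21
The 2 values of 31 share dense rank 5.
Remaining distinct values take the next consecutive integers.
Method 1 values → pooled ranks: 21→6, 81→1
Rank sum = 6 + 1 = 7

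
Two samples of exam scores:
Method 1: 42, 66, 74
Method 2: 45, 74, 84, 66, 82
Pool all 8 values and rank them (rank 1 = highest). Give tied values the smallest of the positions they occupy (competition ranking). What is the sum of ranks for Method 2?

Sorted (descending): 84, 82, 74, 74, 66, 66, 45, 42
The 2 values of 74 occupy positions 3–4 → each gets rank 3.
The 2 values of 66 occupy positions 5–6 → each gets rank 5.
Method 2 values → pooled ranks: 45→7, 74→3, 84→1, 66→5, 82→2
Rank sum = 7 + 3 + 1 + 5 + 2 = 18

18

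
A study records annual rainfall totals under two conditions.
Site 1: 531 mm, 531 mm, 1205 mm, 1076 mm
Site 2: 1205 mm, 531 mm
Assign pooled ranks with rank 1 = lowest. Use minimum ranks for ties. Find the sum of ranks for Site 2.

6

Sorted (ascending): 531, 531, 531, 1076, 1205, 1205
The 3 values of 531 occupy positions 1–3 → each gets rank 1.
The 2 values of 1205 occupy positions 5–6 → each gets rank 5.
Site 2 values → pooled ranks: 1205→5, 531→1
Rank sum = 5 + 1 = 6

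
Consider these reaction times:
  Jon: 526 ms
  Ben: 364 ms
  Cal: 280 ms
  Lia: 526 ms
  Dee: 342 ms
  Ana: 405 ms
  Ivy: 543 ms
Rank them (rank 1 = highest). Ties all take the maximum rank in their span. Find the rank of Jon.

Sorted (descending): 543, 526, 526, 405, 364, 342, 280
The 2 values of 526 occupy positions 2–3 → each gets rank 3.
Jon has value 526 ms → rank 3.

3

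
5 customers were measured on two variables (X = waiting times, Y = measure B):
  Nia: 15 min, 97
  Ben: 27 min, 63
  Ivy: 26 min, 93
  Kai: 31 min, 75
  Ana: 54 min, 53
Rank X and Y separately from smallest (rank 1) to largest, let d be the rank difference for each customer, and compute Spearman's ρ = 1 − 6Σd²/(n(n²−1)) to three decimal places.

-0.900

Ranks of variable 1: 1, 3, 2, 4, 5
Ranks of variable 2: 5, 2, 4, 3, 1
d = r₁ − r₂: -4, 1, -2, 1, 4
d²: 16, 1, 4, 1, 16; Σd² = 38
ρ = 1 − 6·38/(5·24) = 1 − 228/120 = -0.900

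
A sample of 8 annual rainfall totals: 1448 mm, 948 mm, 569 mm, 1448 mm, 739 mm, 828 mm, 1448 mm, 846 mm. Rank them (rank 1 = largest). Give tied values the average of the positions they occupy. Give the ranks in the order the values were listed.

2, 4, 8, 2, 7, 6, 2, 5

Sorted (descending): 1448, 1448, 1448, 948, 846, 828, 739, 569
The 3 values of 1448 occupy positions 1–3 → average rank 2.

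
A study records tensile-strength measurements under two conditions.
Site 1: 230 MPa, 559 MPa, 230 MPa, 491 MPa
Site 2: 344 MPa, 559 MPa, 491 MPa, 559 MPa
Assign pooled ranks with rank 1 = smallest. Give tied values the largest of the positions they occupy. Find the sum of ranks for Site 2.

Sorted (ascending): 230, 230, 344, 491, 491, 559, 559, 559
The 2 values of 230 occupy positions 1–2 → each gets rank 2.
The 2 values of 491 occupy positions 4–5 → each gets rank 5.
The 3 values of 559 occupy positions 6–8 → each gets rank 8.
Site 2 values → pooled ranks: 344→3, 559→8, 491→5, 559→8
Rank sum = 3 + 8 + 5 + 8 = 24

24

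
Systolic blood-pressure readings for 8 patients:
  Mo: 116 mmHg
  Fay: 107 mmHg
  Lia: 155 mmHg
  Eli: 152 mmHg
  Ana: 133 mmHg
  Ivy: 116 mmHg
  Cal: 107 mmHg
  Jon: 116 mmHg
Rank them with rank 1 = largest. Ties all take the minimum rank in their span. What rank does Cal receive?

Sorted (descending): 155, 152, 133, 116, 116, 116, 107, 107
The 3 values of 116 occupy positions 4–6 → each gets rank 4.
The 2 values of 107 occupy positions 7–8 → each gets rank 7.
Cal has value 107 mmHg → rank 7.

7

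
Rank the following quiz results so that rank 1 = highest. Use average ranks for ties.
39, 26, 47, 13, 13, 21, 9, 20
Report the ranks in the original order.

2, 3, 1, 6.5, 6.5, 4, 8, 5

Sorted (descending): 47, 39, 26, 21, 20, 13, 13, 9
The 2 values of 13 occupy positions 6–7 → average rank (6+7)/2 = 6.5.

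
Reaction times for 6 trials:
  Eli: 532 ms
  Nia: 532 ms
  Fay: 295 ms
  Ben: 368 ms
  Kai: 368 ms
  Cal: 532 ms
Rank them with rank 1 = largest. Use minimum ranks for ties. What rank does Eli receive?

Sorted (descending): 532, 532, 532, 368, 368, 295
The 3 values of 532 occupy positions 1–3 → each gets rank 1.
The 2 values of 368 occupy positions 4–5 → each gets rank 4.
Eli has value 532 ms → rank 1.

1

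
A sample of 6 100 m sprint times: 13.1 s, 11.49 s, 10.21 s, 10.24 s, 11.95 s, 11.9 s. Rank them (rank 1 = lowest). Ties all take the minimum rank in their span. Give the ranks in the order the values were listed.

6, 3, 1, 2, 5, 4

Sorted (ascending): 10.21, 10.24, 11.49, 11.9, 11.95, 13.1
No ties — each value takes its position as its rank.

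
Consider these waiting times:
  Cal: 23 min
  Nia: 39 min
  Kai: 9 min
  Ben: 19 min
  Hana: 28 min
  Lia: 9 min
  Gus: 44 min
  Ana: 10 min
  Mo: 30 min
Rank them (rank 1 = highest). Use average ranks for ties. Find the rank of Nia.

2

Sorted (descending): 44, 39, 30, 28, 23, 19, 10, 9, 9
The 2 values of 9 occupy positions 8–9 → average rank (8+9)/2 = 8.5.
Nia has value 39 min → rank 2.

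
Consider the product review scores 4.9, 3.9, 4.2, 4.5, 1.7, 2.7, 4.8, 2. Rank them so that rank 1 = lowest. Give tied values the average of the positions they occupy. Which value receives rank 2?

Sorted (ascending): 1.7, 2, 2.7, 3.9, 4.2, 4.5, 4.8, 4.9
No ties — each value takes its position as its rank.
Rank 2 → value 2.

2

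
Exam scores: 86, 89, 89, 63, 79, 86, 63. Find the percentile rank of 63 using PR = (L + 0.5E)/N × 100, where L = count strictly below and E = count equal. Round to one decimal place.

14.3

N = 7.
Strictly below 63: 0. Equal to 63: 2.
PR = (0 + 0.5·2)/7 × 100 = 14.3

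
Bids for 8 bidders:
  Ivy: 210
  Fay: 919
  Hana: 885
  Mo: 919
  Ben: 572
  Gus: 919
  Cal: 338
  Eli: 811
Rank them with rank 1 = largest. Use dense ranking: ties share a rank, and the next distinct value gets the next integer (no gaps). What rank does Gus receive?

1

Sorted (descending): 919, 919, 919, 885, 811, 572, 338, 210
The 3 values of 919 share dense rank 1.
Remaining distinct values take the next consecutive integers.
Gus has value 919 → rank 1.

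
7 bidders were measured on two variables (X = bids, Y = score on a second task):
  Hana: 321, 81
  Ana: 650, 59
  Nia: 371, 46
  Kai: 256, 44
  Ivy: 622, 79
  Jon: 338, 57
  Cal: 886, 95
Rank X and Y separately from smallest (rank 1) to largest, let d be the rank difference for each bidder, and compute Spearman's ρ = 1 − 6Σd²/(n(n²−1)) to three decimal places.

Ranks of variable 1: 2, 6, 4, 1, 5, 3, 7
Ranks of variable 2: 6, 4, 2, 1, 5, 3, 7
d = r₁ − r₂: -4, 2, 2, 0, 0, 0, 0
d²: 16, 4, 4, 0, 0, 0, 0; Σd² = 24
ρ = 1 − 6·24/(7·48) = 1 − 144/336 = 0.571

0.571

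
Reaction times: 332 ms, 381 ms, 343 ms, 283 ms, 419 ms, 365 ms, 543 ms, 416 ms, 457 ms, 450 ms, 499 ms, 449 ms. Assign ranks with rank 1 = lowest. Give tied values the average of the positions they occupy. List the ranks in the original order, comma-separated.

Sorted (ascending): 283, 332, 343, 365, 381, 416, 419, 449, 450, 457, 499, 543
No ties — each value takes its position as its rank.

2, 5, 3, 1, 7, 4, 12, 6, 10, 9, 11, 8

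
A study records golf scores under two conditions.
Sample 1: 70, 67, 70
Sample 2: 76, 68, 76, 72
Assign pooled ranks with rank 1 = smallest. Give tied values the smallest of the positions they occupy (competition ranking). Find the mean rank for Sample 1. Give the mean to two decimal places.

Sorted (ascending): 67, 68, 70, 70, 72, 76, 76
The 2 values of 70 occupy positions 3–4 → each gets rank 3.
The 2 values of 76 occupy positions 6–7 → each gets rank 6.
Sample 1 values → pooled ranks: 70→3, 67→1, 70→3
Mean rank = (3 + 1 + 3) / 3 = 2.33

2.33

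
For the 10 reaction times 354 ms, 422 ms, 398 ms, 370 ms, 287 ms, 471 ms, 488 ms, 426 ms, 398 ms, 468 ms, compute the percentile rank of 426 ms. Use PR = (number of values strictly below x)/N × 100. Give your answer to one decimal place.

N = 10.
Strictly below 426: 6. Equal to 426: 1.
PR = 6/10 × 100 = 60.0

60.0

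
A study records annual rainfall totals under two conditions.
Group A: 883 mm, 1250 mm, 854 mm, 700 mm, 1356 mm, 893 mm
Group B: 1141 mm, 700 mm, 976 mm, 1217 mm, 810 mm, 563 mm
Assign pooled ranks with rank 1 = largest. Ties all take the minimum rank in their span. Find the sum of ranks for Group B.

Sorted (descending): 1356, 1250, 1217, 1141, 976, 893, 883, 854, 810, 700, 700, 563
The 2 values of 700 occupy positions 10–11 → each gets rank 10.
Group B values → pooled ranks: 1141→4, 700→10, 976→5, 1217→3, 810→9, 563→12
Rank sum = 4 + 10 + 5 + 3 + 9 + 12 = 43

43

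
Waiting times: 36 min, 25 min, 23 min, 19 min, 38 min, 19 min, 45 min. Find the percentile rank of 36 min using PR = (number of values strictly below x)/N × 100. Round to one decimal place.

N = 7.
Strictly below 36: 4. Equal to 36: 1.
PR = 4/7 × 100 = 57.1

57.1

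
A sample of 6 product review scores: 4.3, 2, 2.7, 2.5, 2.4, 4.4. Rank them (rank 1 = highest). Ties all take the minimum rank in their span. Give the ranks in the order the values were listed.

2, 6, 3, 4, 5, 1

Sorted (descending): 4.4, 4.3, 2.7, 2.5, 2.4, 2
No ties — each value takes its position as its rank.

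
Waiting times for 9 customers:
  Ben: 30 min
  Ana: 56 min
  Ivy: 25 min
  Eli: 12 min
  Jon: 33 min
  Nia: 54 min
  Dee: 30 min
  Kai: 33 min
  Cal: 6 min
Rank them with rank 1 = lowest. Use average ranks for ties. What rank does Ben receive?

Sorted (ascending): 6, 12, 25, 30, 30, 33, 33, 54, 56
The 2 values of 30 occupy positions 4–5 → average rank (4+5)/2 = 4.5.
The 2 values of 33 occupy positions 6–7 → average rank (6+7)/2 = 6.5.
Ben has value 30 min → rank 4.5.

4.5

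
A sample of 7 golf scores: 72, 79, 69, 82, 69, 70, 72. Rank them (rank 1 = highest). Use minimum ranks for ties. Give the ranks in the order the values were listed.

3, 2, 6, 1, 6, 5, 3

Sorted (descending): 82, 79, 72, 72, 70, 69, 69
The 2 values of 72 occupy positions 3–4 → each gets rank 3.
The 2 values of 69 occupy positions 6–7 → each gets rank 6.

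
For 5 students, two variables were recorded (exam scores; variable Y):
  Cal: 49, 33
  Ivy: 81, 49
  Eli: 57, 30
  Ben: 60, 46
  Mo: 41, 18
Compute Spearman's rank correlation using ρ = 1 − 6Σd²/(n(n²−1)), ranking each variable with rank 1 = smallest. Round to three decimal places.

0.900

Ranks of variable 1: 2, 5, 3, 4, 1
Ranks of variable 2: 3, 5, 2, 4, 1
d = r₁ − r₂: -1, 0, 1, 0, 0
d²: 1, 0, 1, 0, 0; Σd² = 2
ρ = 1 − 6·2/(5·24) = 1 − 12/120 = 0.900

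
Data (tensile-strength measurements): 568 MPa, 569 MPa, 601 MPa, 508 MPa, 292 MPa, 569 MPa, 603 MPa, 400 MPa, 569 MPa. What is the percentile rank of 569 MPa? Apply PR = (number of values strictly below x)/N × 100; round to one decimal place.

N = 9.
Strictly below 569: 4. Equal to 569: 3.
PR = 4/9 × 100 = 44.4

44.4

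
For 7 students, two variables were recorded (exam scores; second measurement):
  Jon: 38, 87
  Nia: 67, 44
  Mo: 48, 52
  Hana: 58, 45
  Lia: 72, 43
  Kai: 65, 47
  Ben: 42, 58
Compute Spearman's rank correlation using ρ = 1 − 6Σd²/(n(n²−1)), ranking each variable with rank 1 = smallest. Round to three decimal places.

Ranks of variable 1: 1, 6, 3, 4, 7, 5, 2
Ranks of variable 2: 7, 2, 5, 3, 1, 4, 6
d = r₁ − r₂: -6, 4, -2, 1, 6, 1, -4
d²: 36, 16, 4, 1, 36, 1, 16; Σd² = 110
ρ = 1 − 6·110/(7·48) = 1 − 660/336 = -0.964

-0.964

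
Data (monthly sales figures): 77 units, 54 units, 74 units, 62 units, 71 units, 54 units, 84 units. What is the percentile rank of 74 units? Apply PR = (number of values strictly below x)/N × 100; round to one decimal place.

57.1

N = 7.
Strictly below 74: 4. Equal to 74: 1.
PR = 4/7 × 100 = 57.1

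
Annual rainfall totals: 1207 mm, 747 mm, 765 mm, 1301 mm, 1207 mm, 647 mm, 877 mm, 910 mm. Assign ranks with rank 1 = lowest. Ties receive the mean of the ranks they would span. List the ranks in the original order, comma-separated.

Sorted (ascending): 647, 747, 765, 877, 910, 1207, 1207, 1301
The 2 values of 1207 occupy positions 6–7 → average rank (6+7)/2 = 6.5.

6.5, 2, 3, 8, 6.5, 1, 4, 5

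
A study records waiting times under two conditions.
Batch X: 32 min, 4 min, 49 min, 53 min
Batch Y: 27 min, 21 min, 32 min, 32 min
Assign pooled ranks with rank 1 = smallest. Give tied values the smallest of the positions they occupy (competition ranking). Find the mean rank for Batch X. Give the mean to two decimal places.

5.00

Sorted (ascending): 4, 21, 27, 32, 32, 32, 49, 53
The 3 values of 32 occupy positions 4–6 → each gets rank 4.
Batch X values → pooled ranks: 32→4, 4→1, 49→7, 53→8
Mean rank = (4 + 1 + 7 + 8) / 4 = 5.00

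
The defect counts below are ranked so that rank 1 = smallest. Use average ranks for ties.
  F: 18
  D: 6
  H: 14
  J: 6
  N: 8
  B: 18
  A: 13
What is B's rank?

6.5

Sorted (ascending): 6, 6, 8, 13, 14, 18, 18
The 2 values of 6 occupy positions 1–2 → average rank (1+2)/2 = 1.5.
The 2 values of 18 occupy positions 6–7 → average rank (6+7)/2 = 6.5.
B has value 18 → rank 6.5.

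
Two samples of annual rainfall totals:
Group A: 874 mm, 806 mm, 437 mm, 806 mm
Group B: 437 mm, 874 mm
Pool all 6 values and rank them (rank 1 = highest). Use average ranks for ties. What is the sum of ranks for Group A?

14

Sorted (descending): 874, 874, 806, 806, 437, 437
The 2 values of 874 occupy positions 1–2 → average rank (1+2)/2 = 1.5.
The 2 values of 806 occupy positions 3–4 → average rank (3+4)/2 = 3.5.
The 2 values of 437 occupy positions 5–6 → average rank (5+6)/2 = 5.5.
Group A values → pooled ranks: 874→1.5, 806→3.5, 437→5.5, 806→3.5
Rank sum = 1.5 + 3.5 + 5.5 + 3.5 = 14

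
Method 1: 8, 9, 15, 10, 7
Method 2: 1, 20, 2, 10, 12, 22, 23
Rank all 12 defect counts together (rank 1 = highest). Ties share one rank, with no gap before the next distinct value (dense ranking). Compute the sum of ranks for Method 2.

38

Sorted (descending): 23, 22, 20, 15, 12, 10, 10, 9, 8, 7, 2, 1
The 2 values of 10 share dense rank 6.
Remaining distinct values take the next consecutive integers.
Method 2 values → pooled ranks: 1→11, 20→3, 2→10, 10→6, 12→5, 22→2, 23→1
Rank sum = 11 + 3 + 10 + 6 + 5 + 2 + 1 = 38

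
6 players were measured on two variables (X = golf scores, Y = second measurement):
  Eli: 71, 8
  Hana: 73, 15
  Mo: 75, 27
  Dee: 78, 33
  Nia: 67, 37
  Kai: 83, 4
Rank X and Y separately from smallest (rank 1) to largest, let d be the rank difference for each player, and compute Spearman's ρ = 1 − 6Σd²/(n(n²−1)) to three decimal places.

-0.429

Ranks of variable 1: 2, 3, 4, 5, 1, 6
Ranks of variable 2: 2, 3, 4, 5, 6, 1
d = r₁ − r₂: 0, 0, 0, 0, -5, 5
d²: 0, 0, 0, 0, 25, 25; Σd² = 50
ρ = 1 − 6·50/(6·35) = 1 − 300/210 = -0.429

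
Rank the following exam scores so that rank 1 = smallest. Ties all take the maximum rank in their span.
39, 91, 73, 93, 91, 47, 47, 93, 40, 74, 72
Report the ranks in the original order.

1, 9, 6, 11, 9, 4, 4, 11, 2, 7, 5

Sorted (ascending): 39, 40, 47, 47, 72, 73, 74, 91, 91, 93, 93
The 2 values of 47 occupy positions 3–4 → each gets rank 4.
The 2 values of 91 occupy positions 8–9 → each gets rank 9.
The 2 values of 93 occupy positions 10–11 → each gets rank 11.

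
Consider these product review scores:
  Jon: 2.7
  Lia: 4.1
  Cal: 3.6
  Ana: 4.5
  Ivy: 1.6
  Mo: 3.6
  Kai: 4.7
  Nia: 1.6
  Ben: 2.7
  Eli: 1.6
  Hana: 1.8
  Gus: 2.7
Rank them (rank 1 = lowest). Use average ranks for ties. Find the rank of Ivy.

2

Sorted (ascending): 1.6, 1.6, 1.6, 1.8, 2.7, 2.7, 2.7, 3.6, 3.6, 4.1, 4.5, 4.7
The 3 values of 1.6 occupy positions 1–3 → average rank 2.
The 3 values of 2.7 occupy positions 5–7 → average rank 6.
The 2 values of 3.6 occupy positions 8–9 → average rank (8+9)/2 = 8.5.
Ivy has value 1.6 → rank 2.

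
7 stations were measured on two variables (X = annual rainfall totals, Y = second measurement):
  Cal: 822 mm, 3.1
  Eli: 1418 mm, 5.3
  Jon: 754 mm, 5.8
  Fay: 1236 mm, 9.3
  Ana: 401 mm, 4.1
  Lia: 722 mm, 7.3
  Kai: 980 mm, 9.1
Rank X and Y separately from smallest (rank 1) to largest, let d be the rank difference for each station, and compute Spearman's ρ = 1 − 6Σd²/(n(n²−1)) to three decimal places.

Ranks of variable 1: 4, 7, 3, 6, 1, 2, 5
Ranks of variable 2: 1, 3, 4, 7, 2, 5, 6
d = r₁ − r₂: 3, 4, -1, -1, -1, -3, -1
d²: 9, 16, 1, 1, 1, 9, 1; Σd² = 38
ρ = 1 − 6·38/(7·48) = 1 − 228/336 = 0.321

0.321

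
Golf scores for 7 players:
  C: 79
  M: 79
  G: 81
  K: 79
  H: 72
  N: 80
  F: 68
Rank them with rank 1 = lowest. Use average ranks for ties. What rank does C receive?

4

Sorted (ascending): 68, 72, 79, 79, 79, 80, 81
The 3 values of 79 occupy positions 3–5 → average rank 4.
C has value 79 → rank 4.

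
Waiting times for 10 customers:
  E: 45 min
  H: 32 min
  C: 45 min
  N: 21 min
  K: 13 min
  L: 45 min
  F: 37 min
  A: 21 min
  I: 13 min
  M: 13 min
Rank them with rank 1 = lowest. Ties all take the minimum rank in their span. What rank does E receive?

Sorted (ascending): 13, 13, 13, 21, 21, 32, 37, 45, 45, 45
The 3 values of 13 occupy positions 1–3 → each gets rank 1.
The 2 values of 21 occupy positions 4–5 → each gets rank 4.
The 3 values of 45 occupy positions 8–10 → each gets rank 8.
E has value 45 min → rank 8.

8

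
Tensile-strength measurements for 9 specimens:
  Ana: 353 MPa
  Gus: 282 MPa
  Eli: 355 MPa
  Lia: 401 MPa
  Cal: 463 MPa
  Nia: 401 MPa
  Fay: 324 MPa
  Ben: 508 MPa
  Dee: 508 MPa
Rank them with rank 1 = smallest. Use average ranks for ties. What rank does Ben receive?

Sorted (ascending): 282, 324, 353, 355, 401, 401, 463, 508, 508
The 2 values of 401 occupy positions 5–6 → average rank (5+6)/2 = 5.5.
The 2 values of 508 occupy positions 8–9 → average rank (8+9)/2 = 8.5.
Ben has value 508 MPa → rank 8.5.

8.5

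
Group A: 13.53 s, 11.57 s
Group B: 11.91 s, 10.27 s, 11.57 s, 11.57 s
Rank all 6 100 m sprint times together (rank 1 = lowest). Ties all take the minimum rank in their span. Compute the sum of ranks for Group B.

Sorted (ascending): 10.27, 11.57, 11.57, 11.57, 11.91, 13.53
The 3 values of 11.57 occupy positions 2–4 → each gets rank 2.
Group B values → pooled ranks: 11.91→5, 10.27→1, 11.57→2, 11.57→2
Rank sum = 5 + 1 + 2 + 2 = 10

10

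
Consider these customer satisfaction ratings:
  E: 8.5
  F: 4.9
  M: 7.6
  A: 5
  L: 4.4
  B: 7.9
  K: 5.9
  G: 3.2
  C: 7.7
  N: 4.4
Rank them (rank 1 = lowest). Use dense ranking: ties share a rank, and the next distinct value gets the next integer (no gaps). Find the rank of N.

2

Sorted (ascending): 3.2, 4.4, 4.4, 4.9, 5, 5.9, 7.6, 7.7, 7.9, 8.5
The 2 values of 4.4 share dense rank 2.
Remaining distinct values take the next consecutive integers.
N has value 4.4 → rank 2.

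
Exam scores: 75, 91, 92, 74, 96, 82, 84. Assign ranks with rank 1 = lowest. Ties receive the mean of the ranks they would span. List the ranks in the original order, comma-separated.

2, 5, 6, 1, 7, 3, 4

Sorted (ascending): 74, 75, 82, 84, 91, 92, 96
No ties — each value takes its position as its rank.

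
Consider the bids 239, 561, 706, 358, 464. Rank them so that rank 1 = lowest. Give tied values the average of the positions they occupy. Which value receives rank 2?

358

Sorted (ascending): 239, 358, 464, 561, 706
No ties — each value takes its position as its rank.
Rank 2 → value 358.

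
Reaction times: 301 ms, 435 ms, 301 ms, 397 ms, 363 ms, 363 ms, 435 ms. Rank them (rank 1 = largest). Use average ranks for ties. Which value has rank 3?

Sorted (descending): 435, 435, 397, 363, 363, 301, 301
The 2 values of 435 occupy positions 1–2 → average rank (1+2)/2 = 1.5.
The 2 values of 363 occupy positions 4–5 → average rank (4+5)/2 = 4.5.
The 2 values of 301 occupy positions 6–7 → average rank (6+7)/2 = 6.5.
Rank 3 → value 397.

397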